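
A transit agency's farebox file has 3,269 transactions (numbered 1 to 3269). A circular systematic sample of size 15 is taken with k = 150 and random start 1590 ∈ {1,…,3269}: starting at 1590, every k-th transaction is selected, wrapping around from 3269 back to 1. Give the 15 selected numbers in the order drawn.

Selection 1: 1590
Selection 2: 1590 + 150 = 1740
Selection 3: 1740 + 150 = 1890
Selection 4: 1890 + 150 = 2040
Selection 5: 2040 + 150 = 2190
Selection 6: 2190 + 150 = 2340
Selection 7: 2340 + 150 = 2490
Selection 8: 2490 + 150 = 2640
Selection 9: 2640 + 150 = 2790
Selection 10: 2790 + 150 = 2940
Selection 11: 2940 + 150 = 3090
Selection 12: 3090 + 150 = 3240
Selection 13: 3240 + 150 = 3390 → 3390 − 3269 = 121
Selection 14: 121 + 150 = 271
Selection 15: 271 + 150 = 421

1590, 1740, 1890, 2040, 2190, 2340, 2490, 2640, 2790, 2940, 3090, 3240, 121, 271, 421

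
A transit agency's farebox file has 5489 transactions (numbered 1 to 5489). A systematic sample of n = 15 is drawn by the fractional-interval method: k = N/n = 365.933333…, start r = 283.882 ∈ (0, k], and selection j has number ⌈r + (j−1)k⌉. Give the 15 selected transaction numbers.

284, 650, 1016, 1382, 1748, 2114, 2480, 2846, 3212, 3578, 3944, 4310, 4676, 5042, 5407

j=1: r + 0k = 283.882 → ⌈·⌉ = 284
j=2: r + 1k = 649.815333… → ⌈·⌉ = 650
j=3: r + 2k = 1015.748666… → ⌈·⌉ = 1016
j=4: r + 3k = 1381.682 → ⌈·⌉ = 1382
j=5: r + 4k = 1747.615333… → ⌈·⌉ = 1748
j=6: r + 5k = 2113.548666… → ⌈·⌉ = 2114
j=7: r + 6k = 2479.482 → ⌈·⌉ = 2480
j=8: r + 7k = 2845.415333… → ⌈·⌉ = 2846
j=9: r + 8k = 3211.348666… → ⌈·⌉ = 3212
j=10: r + 9k = 3577.282 → ⌈·⌉ = 3578
j=11: r + 10k = 3943.215333… → ⌈·⌉ = 3944
j=12: r + 11k = 4309.148666… → ⌈·⌉ = 4310
j=13: r + 12k = 4675.082 → ⌈·⌉ = 4676
j=14: r + 13k = 5041.015333… → ⌈·⌉ = 5042
j=15: r + 14k = 5406.948666… → ⌈·⌉ = 5407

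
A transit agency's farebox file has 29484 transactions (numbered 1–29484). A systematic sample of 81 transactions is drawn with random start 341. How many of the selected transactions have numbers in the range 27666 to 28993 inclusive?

k = 29484/81 = 364
First selection ≥ 27666: 341 + ⌈(27666−341)/364⌉·364 = 341 + 76×364 = 28005
Last selection ≤ 28993: 341 + ⌊(28993−341)/364⌋·364 = 341 + 78×364 = 28733
Count = 78 − 76 + 1 = 3

3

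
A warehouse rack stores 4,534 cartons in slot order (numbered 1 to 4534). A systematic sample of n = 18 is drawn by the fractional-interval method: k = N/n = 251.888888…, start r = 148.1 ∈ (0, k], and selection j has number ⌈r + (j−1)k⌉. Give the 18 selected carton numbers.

j=1: r + 0k = 148.1 → ⌈·⌉ = 149
j=2: r + 1k = 399.988888… → ⌈·⌉ = 400
j=3: r + 2k = 651.877777… → ⌈·⌉ = 652
j=4: r + 3k = 903.766666… → ⌈·⌉ = 904
j=5: r + 4k = 1155.655555… → ⌈·⌉ = 1156
j=6: r + 5k = 1407.544444… → ⌈·⌉ = 1408
j=7: r + 6k = 1659.433333… → ⌈·⌉ = 1660
j=8: r + 7k = 1911.322222… → ⌈·⌉ = 1912
j=9: r + 8k = 2163.211111… → ⌈·⌉ = 2164
j=10: r + 9k = 2415.1 → ⌈·⌉ = 2416
j=11: r + 10k = 2666.988888… → ⌈·⌉ = 2667
j=12: r + 11k = 2918.877777… → ⌈·⌉ = 2919
j=13: r + 12k = 3170.766666… → ⌈·⌉ = 3171
j=14: r + 13k = 3422.655555… → ⌈·⌉ = 3423
j=15: r + 14k = 3674.544444… → ⌈·⌉ = 3675
j=16: r + 15k = 3926.433333… → ⌈·⌉ = 3927
j=17: r + 16k = 4178.322222… → ⌈·⌉ = 4179
j=18: r + 17k = 4430.211111… → ⌈·⌉ = 4431

149, 400, 652, 904, 1156, 1408, 1660, 1912, 2164, 2416, 2667, 2919, 3171, 3423, 3675, 3927, 4179, 4431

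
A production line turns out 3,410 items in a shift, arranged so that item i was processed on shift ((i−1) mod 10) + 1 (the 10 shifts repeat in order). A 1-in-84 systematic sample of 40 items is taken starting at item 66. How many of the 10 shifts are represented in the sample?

5

Consecutive selections differ by k = 84, so their shift numbers differ by 84 mod 10 = 4.
gcd(84, 10) = 2, so the sample visits 10/2 = 5 distinct residues mod 10.
Start 66 is shift 6; the shifts hit are 2, 4, 6, 8, 10.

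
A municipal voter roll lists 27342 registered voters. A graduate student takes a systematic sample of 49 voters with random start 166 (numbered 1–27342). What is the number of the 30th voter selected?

16348

k = 27342/49 = 558
30th selection = r + (30−1)·k = 166 + 29×558 = 166 + 16182 = 16348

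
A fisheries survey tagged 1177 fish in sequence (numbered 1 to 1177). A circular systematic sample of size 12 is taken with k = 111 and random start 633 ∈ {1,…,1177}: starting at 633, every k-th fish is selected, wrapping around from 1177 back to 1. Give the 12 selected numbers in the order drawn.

Selection 1: 633
Selection 2: 633 + 111 = 744
Selection 3: 744 + 111 = 855
Selection 4: 855 + 111 = 966
Selection 5: 966 + 111 = 1077
Selection 6: 1077 + 111 = 1188 → 1188 − 1177 = 11
Selection 7: 11 + 111 = 122
Selection 8: 122 + 111 = 233
Selection 9: 233 + 111 = 344
Selection 10: 344 + 111 = 455
Selection 11: 455 + 111 = 566
Selection 12: 566 + 111 = 677

633, 744, 855, 966, 1077, 11, 122, 233, 344, 455, 566, 677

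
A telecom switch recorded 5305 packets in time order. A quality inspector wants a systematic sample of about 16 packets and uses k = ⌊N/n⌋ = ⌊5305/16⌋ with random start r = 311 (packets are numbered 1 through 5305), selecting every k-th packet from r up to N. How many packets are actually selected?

16

k = ⌊5305/16⌋ = 331
Achieved size = ⌊(5305 − 311)/331⌋ + 1 = ⌊4994/331⌋ + 1 = 15 + 1 = 16
(last selection: 311 + 15×331 = 5276 ≤ 5305; next would be 5607 > 5305)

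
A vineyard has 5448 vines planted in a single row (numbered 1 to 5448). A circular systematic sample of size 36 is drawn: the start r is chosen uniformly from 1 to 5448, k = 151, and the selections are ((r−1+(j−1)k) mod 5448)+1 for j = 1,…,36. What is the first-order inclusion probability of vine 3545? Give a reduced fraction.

For each position j, as r ranges over 1…5448 the j-th selection hits every vine exactly once, so vine 3545 is selected for exactly 36 of the 5448 starts.
Inclusion probability = 36/5448 = 3/454.

3/454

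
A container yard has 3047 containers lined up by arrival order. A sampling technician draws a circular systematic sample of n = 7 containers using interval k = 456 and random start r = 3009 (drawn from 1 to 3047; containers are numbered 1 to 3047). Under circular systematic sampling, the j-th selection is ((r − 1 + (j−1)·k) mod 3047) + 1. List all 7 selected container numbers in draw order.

Selection 1: 3009
Selection 2: 3009 + 456 = 3465 → 3465 − 3047 = 418
Selection 3: 418 + 456 = 874
Selection 4: 874 + 456 = 1330
Selection 5: 1330 + 456 = 1786
Selection 6: 1786 + 456 = 2242
Selection 7: 2242 + 456 = 2698

3009, 418, 874, 1330, 1786, 2242, 2698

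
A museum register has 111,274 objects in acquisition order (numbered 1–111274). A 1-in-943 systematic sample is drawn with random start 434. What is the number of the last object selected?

k = 943
118th selection = r + (118−1)·k = 434 + 117×943 = 434 + 110331 = 110765

110765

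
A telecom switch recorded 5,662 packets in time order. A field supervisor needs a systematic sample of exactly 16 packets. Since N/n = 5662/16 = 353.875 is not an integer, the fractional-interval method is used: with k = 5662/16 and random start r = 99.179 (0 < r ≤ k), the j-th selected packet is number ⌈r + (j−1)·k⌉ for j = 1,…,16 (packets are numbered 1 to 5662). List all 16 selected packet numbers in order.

100, 454, 807, 1161, 1515, 1869, 2223, 2577, 2931, 3285, 3638, 3992, 4346, 4700, 5054, 5408

j=1: r + 0k = 99.179 → ⌈·⌉ = 100
j=2: r + 1k = 453.054 → ⌈·⌉ = 454
j=3: r + 2k = 806.929 → ⌈·⌉ = 807
j=4: r + 3k = 1160.804 → ⌈·⌉ = 1161
j=5: r + 4k = 1514.679 → ⌈·⌉ = 1515
j=6: r + 5k = 1868.554 → ⌈·⌉ = 1869
j=7: r + 6k = 2222.429 → ⌈·⌉ = 2223
j=8: r + 7k = 2576.304 → ⌈·⌉ = 2577
j=9: r + 8k = 2930.179 → ⌈·⌉ = 2931
j=10: r + 9k = 3284.054 → ⌈·⌉ = 3285
j=11: r + 10k = 3637.929 → ⌈·⌉ = 3638
j=12: r + 11k = 3991.804 → ⌈·⌉ = 3992
j=13: r + 12k = 4345.679 → ⌈·⌉ = 4346
j=14: r + 13k = 4699.554 → ⌈·⌉ = 4700
j=15: r + 14k = 5053.429 → ⌈·⌉ = 5054
j=16: r + 15k = 5407.304 → ⌈·⌉ = 5408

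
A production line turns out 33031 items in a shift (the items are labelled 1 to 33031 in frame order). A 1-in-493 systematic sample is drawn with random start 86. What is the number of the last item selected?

k = 493
67th selection = r + (67−1)·k = 86 + 66×493 = 86 + 32538 = 32624

32624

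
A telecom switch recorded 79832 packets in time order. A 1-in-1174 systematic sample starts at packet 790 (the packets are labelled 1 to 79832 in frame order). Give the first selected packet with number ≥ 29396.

30140

k = 1174
Steps past start: ⌈(29396 − 790)/1174⌉ = ⌈28606/1174⌉ = 25
Selected packet: 790 + 25×1174 = 30140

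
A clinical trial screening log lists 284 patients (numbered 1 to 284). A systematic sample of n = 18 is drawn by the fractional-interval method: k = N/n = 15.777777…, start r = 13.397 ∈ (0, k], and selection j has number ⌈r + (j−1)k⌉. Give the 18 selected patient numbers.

j=1: r + 0k = 13.397 → ⌈·⌉ = 14
j=2: r + 1k = 29.174777… → ⌈·⌉ = 30
j=3: r + 2k = 44.952555… → ⌈·⌉ = 45
j=4: r + 3k = 60.730333… → ⌈·⌉ = 61
j=5: r + 4k = 76.508111… → ⌈·⌉ = 77
j=6: r + 5k = 92.285888… → ⌈·⌉ = 93
j=7: r + 6k = 108.063666… → ⌈·⌉ = 109
j=8: r + 7k = 123.841444… → ⌈·⌉ = 124
j=9: r + 8k = 139.619222… → ⌈·⌉ = 140
j=10: r + 9k = 155.397 → ⌈·⌉ = 156
j=11: r + 10k = 171.174777… → ⌈·⌉ = 172
j=12: r + 11k = 186.952555… → ⌈·⌉ = 187
j=13: r + 12k = 202.730333… → ⌈·⌉ = 203
j=14: r + 13k = 218.508111… → ⌈·⌉ = 219
j=15: r + 14k = 234.285888… → ⌈·⌉ = 235
j=16: r + 15k = 250.063666… → ⌈·⌉ = 251
j=17: r + 16k = 265.841444… → ⌈·⌉ = 266
j=18: r + 17k = 281.619222… → ⌈·⌉ = 282

14, 30, 45, 61, 77, 93, 109, 124, 140, 156, 172, 187, 203, 219, 235, 251, 266, 282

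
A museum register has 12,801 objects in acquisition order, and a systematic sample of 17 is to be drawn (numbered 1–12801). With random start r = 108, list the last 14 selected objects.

k = N/n = 12801/17 = 753
4th selection = 108 + 3×753 = 2367
5th: 2367 + 753 = 3120
6th: 3120 + 753 = 3873
7th: 3873 + 753 = 4626
8th: 4626 + 753 = 5379
9th: 5379 + 753 = 6132
10th: 6132 + 753 = 6885
11th: 6885 + 753 = 7638
12th: 7638 + 753 = 8391
13th: 8391 + 753 = 9144
14th: 9144 + 753 = 9897
15th: 9897 + 753 = 10650
16th: 10650 + 753 = 11403
17th: 11403 + 753 = 12156

2367, 3120, 3873, 4626, 5379, 6132, 6885, 7638, 8391, 9144, 9897, 10650, 11403, 12156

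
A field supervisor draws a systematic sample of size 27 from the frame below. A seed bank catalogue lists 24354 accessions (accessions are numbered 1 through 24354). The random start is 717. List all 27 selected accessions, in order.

717, 1619, 2521, 3423, 4325, 5227, 6129, 7031, 7933, 8835, 9737, 10639, 11541, 12443, 13345, 14247, 15149, 16051, 16953, 17855, 18757, 19659, 20561, 21463, 22365, 23267, 24169

k = N/n = 24354/27 = 902
accession 1: 717
accession 2: 717 + 902 = 1619
accession 3: 1619 + 902 = 2521
accession 4: 2521 + 902 = 3423
accession 5: 3423 + 902 = 4325
accession 6: 4325 + 902 = 5227
accession 7: 5227 + 902 = 6129
accession 8: 6129 + 902 = 7031
accession 9: 7031 + 902 = 7933
accession 10: 7933 + 902 = 8835
accession 11: 8835 + 902 = 9737
accession 12: 9737 + 902 = 10639
accession 13: 10639 + 902 = 11541
accession 14: 11541 + 902 = 12443
accession 15: 12443 + 902 = 13345
accession 16: 13345 + 902 = 14247
accession 17: 14247 + 902 = 15149
accession 18: 15149 + 902 = 16051
accession 19: 16051 + 902 = 16953
accession 20: 16953 + 902 = 17855
accession 21: 17855 + 902 = 18757
accession 22: 18757 + 902 = 19659
accession 23: 19659 + 902 = 20561
accession 24: 20561 + 902 = 21463
accession 25: 21463 + 902 = 22365
accession 26: 22365 + 902 = 23267
accession 27: 23267 + 902 = 24169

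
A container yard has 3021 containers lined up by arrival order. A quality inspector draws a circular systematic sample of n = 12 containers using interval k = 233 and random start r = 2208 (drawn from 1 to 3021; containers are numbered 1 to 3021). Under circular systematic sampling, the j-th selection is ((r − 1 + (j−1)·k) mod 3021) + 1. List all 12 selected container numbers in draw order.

Selection 1: 2208
Selection 2: 2208 + 233 = 2441
Selection 3: 2441 + 233 = 2674
Selection 4: 2674 + 233 = 2907
Selection 5: 2907 + 233 = 3140 → 3140 − 3021 = 119
Selection 6: 119 + 233 = 352
Selection 7: 352 + 233 = 585
Selection 8: 585 + 233 = 818
Selection 9: 818 + 233 = 1051
Selection 10: 1051 + 233 = 1284
Selection 11: 1284 + 233 = 1517
Selection 12: 1517 + 233 = 1750

2208, 2441, 2674, 2907, 119, 352, 585, 818, 1051, 1284, 1517, 1750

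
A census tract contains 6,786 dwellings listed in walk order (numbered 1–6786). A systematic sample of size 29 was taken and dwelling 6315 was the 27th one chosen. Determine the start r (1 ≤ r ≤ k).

k = 6786/29 = 234
r = 6315 − (27−1)×234 = 6315 − 6084 = 231

231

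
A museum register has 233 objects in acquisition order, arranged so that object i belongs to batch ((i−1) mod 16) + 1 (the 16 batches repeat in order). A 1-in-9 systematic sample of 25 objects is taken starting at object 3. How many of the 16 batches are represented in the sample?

Consecutive selections differ by k = 9, so their batch numbers differ by 9 mod 16 = 9.
gcd(9, 16) = 1, so the sample visits 16/1 = 16 distinct residues mod 16.
Start 3 is batch 3; the batches hit are 1, 2, 3, 4, 5, 6, 7, 8, 9, 10, 11, 12, 13, 14, 15, 16.

16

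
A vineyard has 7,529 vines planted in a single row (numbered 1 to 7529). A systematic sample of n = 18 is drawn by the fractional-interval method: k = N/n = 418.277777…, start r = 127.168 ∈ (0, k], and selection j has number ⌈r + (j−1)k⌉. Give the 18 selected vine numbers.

128, 546, 964, 1383, 1801, 2219, 2637, 3056, 3474, 3892, 4310, 4729, 5147, 5565, 5984, 6402, 6820, 7238

j=1: r + 0k = 127.168 → ⌈·⌉ = 128
j=2: r + 1k = 545.445777… → ⌈·⌉ = 546
j=3: r + 2k = 963.723555… → ⌈·⌉ = 964
j=4: r + 3k = 1382.001333… → ⌈·⌉ = 1383
j=5: r + 4k = 1800.279111… → ⌈·⌉ = 1801
j=6: r + 5k = 2218.556888… → ⌈·⌉ = 2219
j=7: r + 6k = 2636.834666… → ⌈·⌉ = 2637
j=8: r + 7k = 3055.112444… → ⌈·⌉ = 3056
j=9: r + 8k = 3473.390222… → ⌈·⌉ = 3474
j=10: r + 9k = 3891.668 → ⌈·⌉ = 3892
j=11: r + 10k = 4309.945777… → ⌈·⌉ = 4310
j=12: r + 11k = 4728.223555… → ⌈·⌉ = 4729
j=13: r + 12k = 5146.501333… → ⌈·⌉ = 5147
j=14: r + 13k = 5564.779111… → ⌈·⌉ = 5565
j=15: r + 14k = 5983.056888… → ⌈·⌉ = 5984
j=16: r + 15k = 6401.334666… → ⌈·⌉ = 6402
j=17: r + 16k = 6819.612444… → ⌈·⌉ = 6820
j=18: r + 17k = 7237.890222… → ⌈·⌉ = 7238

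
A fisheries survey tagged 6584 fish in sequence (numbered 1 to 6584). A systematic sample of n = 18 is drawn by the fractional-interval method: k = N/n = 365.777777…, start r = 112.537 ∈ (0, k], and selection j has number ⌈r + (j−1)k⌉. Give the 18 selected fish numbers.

113, 479, 845, 1210, 1576, 1942, 2308, 2673, 3039, 3405, 3771, 4137, 4502, 4868, 5234, 5600, 5965, 6331

j=1: r + 0k = 112.537 → ⌈·⌉ = 113
j=2: r + 1k = 478.314777… → ⌈·⌉ = 479
j=3: r + 2k = 844.092555… → ⌈·⌉ = 845
j=4: r + 3k = 1209.870333… → ⌈·⌉ = 1210
j=5: r + 4k = 1575.648111… → ⌈·⌉ = 1576
j=6: r + 5k = 1941.425888… → ⌈·⌉ = 1942
j=7: r + 6k = 2307.203666… → ⌈·⌉ = 2308
j=8: r + 7k = 2672.981444… → ⌈·⌉ = 2673
j=9: r + 8k = 3038.759222… → ⌈·⌉ = 3039
j=10: r + 9k = 3404.537 → ⌈·⌉ = 3405
j=11: r + 10k = 3770.314777… → ⌈·⌉ = 3771
j=12: r + 11k = 4136.092555… → ⌈·⌉ = 4137
j=13: r + 12k = 4501.870333… → ⌈·⌉ = 4502
j=14: r + 13k = 4867.648111… → ⌈·⌉ = 4868
j=15: r + 14k = 5233.425888… → ⌈·⌉ = 5234
j=16: r + 15k = 5599.203666… → ⌈·⌉ = 5600
j=17: r + 16k = 5964.981444… → ⌈·⌉ = 5965
j=18: r + 17k = 6330.759222… → ⌈·⌉ = 6331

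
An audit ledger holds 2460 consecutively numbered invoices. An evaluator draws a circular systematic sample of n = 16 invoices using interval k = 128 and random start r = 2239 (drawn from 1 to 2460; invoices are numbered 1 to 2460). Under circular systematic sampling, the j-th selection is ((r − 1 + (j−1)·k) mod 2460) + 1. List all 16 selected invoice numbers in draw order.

Selection 1: 2239
Selection 2: 2239 + 128 = 2367
Selection 3: 2367 + 128 = 2495 → 2495 − 2460 = 35
Selection 4: 35 + 128 = 163
Selection 5: 163 + 128 = 291
Selection 6: 291 + 128 = 419
Selection 7: 419 + 128 = 547
Selection 8: 547 + 128 = 675
Selection 9: 675 + 128 = 803
Selection 10: 803 + 128 = 931
Selection 11: 931 + 128 = 1059
Selection 12: 1059 + 128 = 1187
Selection 13: 1187 + 128 = 1315
Selection 14: 1315 + 128 = 1443
Selection 15: 1443 + 128 = 1571
Selection 16: 1571 + 128 = 1699

2239, 2367, 35, 163, 291, 419, 547, 675, 803, 931, 1059, 1187, 1315, 1443, 1571, 1699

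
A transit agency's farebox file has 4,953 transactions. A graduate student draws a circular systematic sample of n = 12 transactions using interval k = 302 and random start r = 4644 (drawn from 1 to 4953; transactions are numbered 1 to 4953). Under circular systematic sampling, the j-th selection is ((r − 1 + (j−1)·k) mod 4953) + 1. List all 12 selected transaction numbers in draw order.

4644, 4946, 295, 597, 899, 1201, 1503, 1805, 2107, 2409, 2711, 3013

Selection 1: 4644
Selection 2: 4644 + 302 = 4946
Selection 3: 4946 + 302 = 5248 → 5248 − 4953 = 295
Selection 4: 295 + 302 = 597
Selection 5: 597 + 302 = 899
Selection 6: 899 + 302 = 1201
Selection 7: 1201 + 302 = 1503
Selection 8: 1503 + 302 = 1805
Selection 9: 1805 + 302 = 2107
Selection 10: 2107 + 302 = 2409
Selection 11: 2409 + 302 = 2711
Selection 12: 2711 + 302 = 3013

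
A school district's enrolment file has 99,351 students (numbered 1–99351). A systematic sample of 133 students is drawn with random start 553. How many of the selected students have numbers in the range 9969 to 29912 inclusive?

k = 99351/133 = 747
First selection ≥ 9969: 553 + ⌈(9969−553)/747⌉·747 = 553 + 13×747 = 10264
Last selection ≤ 29912: 553 + ⌊(29912−553)/747⌋·747 = 553 + 39×747 = 29686
Count = 39 − 13 + 1 = 27

27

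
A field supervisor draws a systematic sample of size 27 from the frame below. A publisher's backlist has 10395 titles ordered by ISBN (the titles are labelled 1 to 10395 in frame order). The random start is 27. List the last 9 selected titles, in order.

k = N/n = 10395/27 = 385
19th selection = 27 + 18×385 = 6957
20th: 6957 + 385 = 7342
21st: 7342 + 385 = 7727
22nd: 7727 + 385 = 8112
23rd: 8112 + 385 = 8497
24th: 8497 + 385 = 8882
25th: 8882 + 385 = 9267
26th: 9267 + 385 = 9652
27th: 9652 + 385 = 10037

6957, 7342, 7727, 8112, 8497, 8882, 9267, 9652, 10037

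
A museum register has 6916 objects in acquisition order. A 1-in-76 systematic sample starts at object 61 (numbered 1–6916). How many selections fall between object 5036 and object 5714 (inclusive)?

k = 76
First selection ≥ 5036: 61 + ⌈(5036−61)/76⌉·76 = 61 + 66×76 = 5077
Last selection ≤ 5714: 61 + ⌊(5714−61)/76⌋·76 = 61 + 74×76 = 5685
Count = 74 − 66 + 1 = 9

9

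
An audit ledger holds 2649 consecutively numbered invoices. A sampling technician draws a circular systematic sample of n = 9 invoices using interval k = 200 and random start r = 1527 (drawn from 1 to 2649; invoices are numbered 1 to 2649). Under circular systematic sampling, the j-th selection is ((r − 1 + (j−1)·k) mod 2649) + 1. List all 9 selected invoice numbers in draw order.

Selection 1: 1527
Selection 2: 1527 + 200 = 1727
Selection 3: 1727 + 200 = 1927
Selection 4: 1927 + 200 = 2127
Selection 5: 2127 + 200 = 2327
Selection 6: 2327 + 200 = 2527
Selection 7: 2527 + 200 = 2727 → 2727 − 2649 = 78
Selection 8: 78 + 200 = 278
Selection 9: 278 + 200 = 478

1527, 1727, 1927, 2127, 2327, 2527, 78, 278, 478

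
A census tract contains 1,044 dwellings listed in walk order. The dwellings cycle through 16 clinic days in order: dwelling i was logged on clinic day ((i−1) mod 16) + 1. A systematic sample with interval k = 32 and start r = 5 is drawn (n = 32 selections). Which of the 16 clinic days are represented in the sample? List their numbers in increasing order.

5

Consecutive selections differ by k = 32, so their clinic day numbers differ by 32 mod 16 = 0.
gcd(32, 16) = 16, so the sample visits 16/16 = 1 distinct residues mod 16.
Start 5 is clinic day 5; the clinic days hit are 5.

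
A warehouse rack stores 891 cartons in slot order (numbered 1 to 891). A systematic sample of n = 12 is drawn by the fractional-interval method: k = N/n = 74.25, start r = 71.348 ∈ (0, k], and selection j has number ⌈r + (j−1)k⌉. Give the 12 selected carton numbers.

j=1: r + 0k = 71.348 → ⌈·⌉ = 72
j=2: r + 1k = 145.598 → ⌈·⌉ = 146
j=3: r + 2k = 219.848 → ⌈·⌉ = 220
j=4: r + 3k = 294.098 → ⌈·⌉ = 295
j=5: r + 4k = 368.348 → ⌈·⌉ = 369
j=6: r + 5k = 442.598 → ⌈·⌉ = 443
j=7: r + 6k = 516.848 → ⌈·⌉ = 517
j=8: r + 7k = 591.098 → ⌈·⌉ = 592
j=9: r + 8k = 665.348 → ⌈·⌉ = 666
j=10: r + 9k = 739.598 → ⌈·⌉ = 740
j=11: r + 10k = 813.848 → ⌈·⌉ = 814
j=12: r + 11k = 888.098 → ⌈·⌉ = 889

72, 146, 220, 295, 369, 443, 517, 592, 666, 740, 814, 889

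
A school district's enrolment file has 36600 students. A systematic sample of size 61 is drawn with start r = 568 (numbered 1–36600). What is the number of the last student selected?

36568

k = 36600/61 = 600
61st selection = r + (61−1)·k = 568 + 60×600 = 568 + 36000 = 36568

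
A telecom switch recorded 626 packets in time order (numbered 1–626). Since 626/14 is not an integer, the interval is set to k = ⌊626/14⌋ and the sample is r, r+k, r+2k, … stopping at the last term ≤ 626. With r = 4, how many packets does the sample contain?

k = ⌊626/14⌋ = 44
Achieved size = ⌊(626 − 4)/44⌋ + 1 = ⌊622/44⌋ + 1 = 14 + 1 = 15
(last selection: 4 + 14×44 = 620 ≤ 626; next would be 664 > 626)

15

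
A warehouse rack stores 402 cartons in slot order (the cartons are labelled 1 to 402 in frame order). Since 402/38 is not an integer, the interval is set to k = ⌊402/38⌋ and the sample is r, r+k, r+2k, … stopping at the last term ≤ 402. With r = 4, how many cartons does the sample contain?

40

k = ⌊402/38⌋ = 10
Achieved size = ⌊(402 − 4)/10⌋ + 1 = ⌊398/10⌋ + 1 = 39 + 1 = 40
(last selection: 4 + 39×10 = 394 ≤ 402; next would be 404 > 402)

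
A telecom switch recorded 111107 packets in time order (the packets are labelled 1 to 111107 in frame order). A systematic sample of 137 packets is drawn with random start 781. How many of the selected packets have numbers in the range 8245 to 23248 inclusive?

k = 111107/137 = 811
First selection ≥ 8245: 781 + ⌈(8245−781)/811⌉·811 = 781 + 10×811 = 8891
Last selection ≤ 23248: 781 + ⌊(23248−781)/811⌋·811 = 781 + 27×811 = 22678
Count = 27 − 10 + 1 = 18

18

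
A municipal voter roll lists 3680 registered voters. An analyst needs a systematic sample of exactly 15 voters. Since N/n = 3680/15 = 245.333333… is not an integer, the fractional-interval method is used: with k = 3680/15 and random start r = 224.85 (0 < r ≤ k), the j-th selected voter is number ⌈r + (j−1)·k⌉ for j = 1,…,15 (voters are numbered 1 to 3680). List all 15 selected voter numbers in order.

j=1: r + 0k = 224.85 → ⌈·⌉ = 225
j=2: r + 1k = 470.183333… → ⌈·⌉ = 471
j=3: r + 2k = 715.516666… → ⌈·⌉ = 716
j=4: r + 3k = 960.85 → ⌈·⌉ = 961
j=5: r + 4k = 1206.183333… → ⌈·⌉ = 1207
j=6: r + 5k = 1451.516666… → ⌈·⌉ = 1452
j=7: r + 6k = 1696.85 → ⌈·⌉ = 1697
j=8: r + 7k = 1942.183333… → ⌈·⌉ = 1943
j=9: r + 8k = 2187.516666… → ⌈·⌉ = 2188
j=10: r + 9k = 2432.85 → ⌈·⌉ = 2433
j=11: r + 10k = 2678.183333… → ⌈·⌉ = 2679
j=12: r + 11k = 2923.516666… → ⌈·⌉ = 2924
j=13: r + 12k = 3168.85 → ⌈·⌉ = 3169
j=14: r + 13k = 3414.183333… → ⌈·⌉ = 3415
j=15: r + 14k = 3659.516666… → ⌈·⌉ = 3660

225, 471, 716, 961, 1207, 1452, 1697, 1943, 2188, 2433, 2679, 2924, 3169, 3415, 3660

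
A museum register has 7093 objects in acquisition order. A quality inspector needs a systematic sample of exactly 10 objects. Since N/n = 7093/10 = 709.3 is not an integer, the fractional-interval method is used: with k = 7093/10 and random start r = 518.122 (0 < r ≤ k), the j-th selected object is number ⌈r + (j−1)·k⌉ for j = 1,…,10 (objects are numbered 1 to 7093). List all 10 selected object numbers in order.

519, 1228, 1937, 2647, 3356, 4065, 4774, 5484, 6193, 6902

j=1: r + 0k = 518.122 → ⌈·⌉ = 519
j=2: r + 1k = 1227.422 → ⌈·⌉ = 1228
j=3: r + 2k = 1936.722 → ⌈·⌉ = 1937
j=4: r + 3k = 2646.022 → ⌈·⌉ = 2647
j=5: r + 4k = 3355.322 → ⌈·⌉ = 3356
j=6: r + 5k = 4064.622 → ⌈·⌉ = 4065
j=7: r + 6k = 4773.922 → ⌈·⌉ = 4774
j=8: r + 7k = 5483.222 → ⌈·⌉ = 5484
j=9: r + 8k = 6192.522 → ⌈·⌉ = 6193
j=10: r + 9k = 6901.822 → ⌈·⌉ = 6902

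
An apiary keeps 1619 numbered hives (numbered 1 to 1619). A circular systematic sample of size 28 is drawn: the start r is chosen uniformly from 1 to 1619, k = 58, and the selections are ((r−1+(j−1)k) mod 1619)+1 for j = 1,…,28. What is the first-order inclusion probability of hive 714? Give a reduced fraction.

28/1619

For each position j, as r ranges over 1…1619 the j-th selection hits every hive exactly once, so hive 714 is selected for exactly 28 of the 1619 starts.
Inclusion probability = 28/1619.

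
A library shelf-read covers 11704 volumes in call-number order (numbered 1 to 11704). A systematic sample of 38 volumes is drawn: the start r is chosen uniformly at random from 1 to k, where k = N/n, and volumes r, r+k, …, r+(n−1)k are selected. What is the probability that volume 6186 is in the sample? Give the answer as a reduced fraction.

1/308

k = 11704/38 = 308.
Volume 6186 is selected iff r ≡ 6186 (mod 308); exactly one such r in {1,…,308}.
Inclusion probability = 1/308.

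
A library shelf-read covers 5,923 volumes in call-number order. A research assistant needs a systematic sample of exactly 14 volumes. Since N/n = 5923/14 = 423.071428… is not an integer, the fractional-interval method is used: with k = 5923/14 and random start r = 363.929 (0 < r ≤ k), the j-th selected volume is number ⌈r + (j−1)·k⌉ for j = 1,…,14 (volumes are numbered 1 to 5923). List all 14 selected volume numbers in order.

364, 788, 1211, 1634, 2057, 2480, 2903, 3326, 3749, 4172, 4595, 5018, 5441, 5864

j=1: r + 0k = 363.929 → ⌈·⌉ = 364
j=2: r + 1k = 787.000428… → ⌈·⌉ = 788
j=3: r + 2k = 1210.071857… → ⌈·⌉ = 1211
j=4: r + 3k = 1633.143285… → ⌈·⌉ = 1634
j=5: r + 4k = 2056.214714… → ⌈·⌉ = 2057
j=6: r + 5k = 2479.286142… → ⌈·⌉ = 2480
j=7: r + 6k = 2902.357571… → ⌈·⌉ = 2903
j=8: r + 7k = 3325.429 → ⌈·⌉ = 3326
j=9: r + 8k = 3748.500428… → ⌈·⌉ = 3749
j=10: r + 9k = 4171.571857… → ⌈·⌉ = 4172
j=11: r + 10k = 4594.643285… → ⌈·⌉ = 4595
j=12: r + 11k = 5017.714714… → ⌈·⌉ = 5018
j=13: r + 12k = 5440.786142… → ⌈·⌉ = 5441
j=14: r + 13k = 5863.857571… → ⌈·⌉ = 5864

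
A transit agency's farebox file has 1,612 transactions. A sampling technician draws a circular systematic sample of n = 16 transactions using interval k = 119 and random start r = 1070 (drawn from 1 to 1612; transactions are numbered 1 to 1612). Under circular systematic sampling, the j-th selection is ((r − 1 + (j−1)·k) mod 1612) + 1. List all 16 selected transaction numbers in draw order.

Selection 1: 1070
Selection 2: 1070 + 119 = 1189
Selection 3: 1189 + 119 = 1308
Selection 4: 1308 + 119 = 1427
Selection 5: 1427 + 119 = 1546
Selection 6: 1546 + 119 = 1665 → 1665 − 1612 = 53
Selection 7: 53 + 119 = 172
Selection 8: 172 + 119 = 291
Selection 9: 291 + 119 = 410
Selection 10: 410 + 119 = 529
Selection 11: 529 + 119 = 648
Selection 12: 648 + 119 = 767
Selection 13: 767 + 119 = 886
Selection 14: 886 + 119 = 1005
Selection 15: 1005 + 119 = 1124
Selection 16: 1124 + 119 = 1243

1070, 1189, 1308, 1427, 1546, 53, 172, 291, 410, 529, 648, 767, 886, 1005, 1124, 1243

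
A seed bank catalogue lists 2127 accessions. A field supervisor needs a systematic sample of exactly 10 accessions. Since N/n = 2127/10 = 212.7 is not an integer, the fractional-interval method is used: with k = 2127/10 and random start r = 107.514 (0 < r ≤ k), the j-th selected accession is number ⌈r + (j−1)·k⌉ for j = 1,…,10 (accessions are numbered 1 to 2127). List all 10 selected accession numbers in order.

j=1: r + 0k = 107.514 → ⌈·⌉ = 108
j=2: r + 1k = 320.214 → ⌈·⌉ = 321
j=3: r + 2k = 532.914 → ⌈·⌉ = 533
j=4: r + 3k = 745.614 → ⌈·⌉ = 746
j=5: r + 4k = 958.314 → ⌈·⌉ = 959
j=6: r + 5k = 1171.014 → ⌈·⌉ = 1172
j=7: r + 6k = 1383.714 → ⌈·⌉ = 1384
j=8: r + 7k = 1596.414 → ⌈·⌉ = 1597
j=9: r + 8k = 1809.114 → ⌈·⌉ = 1810
j=10: r + 9k = 2021.814 → ⌈·⌉ = 2022

108, 321, 533, 746, 959, 1172, 1384, 1597, 1810, 2022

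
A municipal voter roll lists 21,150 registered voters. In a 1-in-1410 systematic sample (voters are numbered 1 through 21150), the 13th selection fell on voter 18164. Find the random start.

1244

k = 1410
r = 18164 − (13−1)×1410 = 18164 − 16920 = 1244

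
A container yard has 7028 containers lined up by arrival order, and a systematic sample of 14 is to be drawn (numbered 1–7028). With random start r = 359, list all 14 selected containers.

k = N/n = 7028/14 = 502
container 1: 359
container 2: 359 + 502 = 861
container 3: 861 + 502 = 1363
container 4: 1363 + 502 = 1865
container 5: 1865 + 502 = 2367
container 6: 2367 + 502 = 2869
container 7: 2869 + 502 = 3371
container 8: 3371 + 502 = 3873
container 9: 3873 + 502 = 4375
container 10: 4375 + 502 = 4877
container 11: 4877 + 502 = 5379
container 12: 5379 + 502 = 5881
container 13: 5881 + 502 = 6383
container 14: 6383 + 502 = 6885

359, 861, 1363, 1865, 2367, 2869, 3371, 3873, 4375, 4877, 5379, 5881, 6383, 6885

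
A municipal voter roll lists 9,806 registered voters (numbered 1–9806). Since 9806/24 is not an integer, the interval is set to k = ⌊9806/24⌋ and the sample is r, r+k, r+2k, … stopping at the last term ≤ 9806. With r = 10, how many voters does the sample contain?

k = ⌊9806/24⌋ = 408
Achieved size = ⌊(9806 − 10)/408⌋ + 1 = ⌊9796/408⌋ + 1 = 24 + 1 = 25
(last selection: 10 + 24×408 = 9802 ≤ 9806; next would be 10210 > 9806)

25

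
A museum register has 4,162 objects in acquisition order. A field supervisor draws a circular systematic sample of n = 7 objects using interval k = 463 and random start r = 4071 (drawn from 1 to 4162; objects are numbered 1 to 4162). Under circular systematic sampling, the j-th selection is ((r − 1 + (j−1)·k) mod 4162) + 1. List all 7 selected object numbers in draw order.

4071, 372, 835, 1298, 1761, 2224, 2687

Selection 1: 4071
Selection 2: 4071 + 463 = 4534 → 4534 − 4162 = 372
Selection 3: 372 + 463 = 835
Selection 4: 835 + 463 = 1298
Selection 5: 1298 + 463 = 1761
Selection 6: 1761 + 463 = 2224
Selection 7: 2224 + 463 = 2687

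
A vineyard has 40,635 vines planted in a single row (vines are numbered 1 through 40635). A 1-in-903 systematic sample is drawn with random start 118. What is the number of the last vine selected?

39850

k = 903
45th selection = r + (45−1)·k = 118 + 44×903 = 118 + 39732 = 39850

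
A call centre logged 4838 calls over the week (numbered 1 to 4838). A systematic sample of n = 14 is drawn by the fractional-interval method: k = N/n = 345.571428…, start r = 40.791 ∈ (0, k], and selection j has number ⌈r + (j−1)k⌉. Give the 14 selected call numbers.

41, 387, 732, 1078, 1424, 1769, 2115, 2460, 2806, 3151, 3497, 3843, 4188, 4534

j=1: r + 0k = 40.791 → ⌈·⌉ = 41
j=2: r + 1k = 386.362428… → ⌈·⌉ = 387
j=3: r + 2k = 731.933857… → ⌈·⌉ = 732
j=4: r + 3k = 1077.505285… → ⌈·⌉ = 1078
j=5: r + 4k = 1423.076714… → ⌈·⌉ = 1424
j=6: r + 5k = 1768.648142… → ⌈·⌉ = 1769
j=7: r + 6k = 2114.219571… → ⌈·⌉ = 2115
j=8: r + 7k = 2459.791 → ⌈·⌉ = 2460
j=9: r + 8k = 2805.362428… → ⌈·⌉ = 2806
j=10: r + 9k = 3150.933857… → ⌈·⌉ = 3151
j=11: r + 10k = 3496.505285… → ⌈·⌉ = 3497
j=12: r + 11k = 3842.076714… → ⌈·⌉ = 3843
j=13: r + 12k = 4187.648142… → ⌈·⌉ = 4188
j=14: r + 13k = 4533.219571… → ⌈·⌉ = 4534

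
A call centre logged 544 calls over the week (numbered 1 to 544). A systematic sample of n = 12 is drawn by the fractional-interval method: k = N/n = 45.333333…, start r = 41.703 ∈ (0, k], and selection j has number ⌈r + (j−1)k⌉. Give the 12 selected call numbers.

42, 88, 133, 178, 224, 269, 314, 360, 405, 450, 496, 541

j=1: r + 0k = 41.703 → ⌈·⌉ = 42
j=2: r + 1k = 87.036333… → ⌈·⌉ = 88
j=3: r + 2k = 132.369666… → ⌈·⌉ = 133
j=4: r + 3k = 177.703 → ⌈·⌉ = 178
j=5: r + 4k = 223.036333… → ⌈·⌉ = 224
j=6: r + 5k = 268.369666… → ⌈·⌉ = 269
j=7: r + 6k = 313.703 → ⌈·⌉ = 314
j=8: r + 7k = 359.036333… → ⌈·⌉ = 360
j=9: r + 8k = 404.369666… → ⌈·⌉ = 405
j=10: r + 9k = 449.703 → ⌈·⌉ = 450
j=11: r + 10k = 495.036333… → ⌈·⌉ = 496
j=12: r + 11k = 540.369666… → ⌈·⌉ = 541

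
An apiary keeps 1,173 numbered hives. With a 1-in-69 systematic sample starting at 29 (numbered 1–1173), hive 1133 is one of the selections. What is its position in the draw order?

17

k = 69
position = (1133 − 29)/69 + 1 = 1104/69 + 1 = 16 + 1 = 17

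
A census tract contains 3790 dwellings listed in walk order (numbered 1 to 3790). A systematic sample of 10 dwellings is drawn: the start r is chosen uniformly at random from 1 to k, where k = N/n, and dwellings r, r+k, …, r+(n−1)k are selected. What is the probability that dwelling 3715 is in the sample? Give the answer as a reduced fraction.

1/379

k = 3790/10 = 379.
Dwelling 3715 is selected iff r ≡ 3715 (mod 379); exactly one such r in {1,…,379}.
Inclusion probability = 1/379.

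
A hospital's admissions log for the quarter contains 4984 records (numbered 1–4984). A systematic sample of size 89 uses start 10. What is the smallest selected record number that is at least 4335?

k = 4984/89 = 56
Steps past start: ⌈(4335 − 10)/56⌉ = ⌈4325/56⌉ = 78
Selected record: 10 + 78×56 = 4378

4378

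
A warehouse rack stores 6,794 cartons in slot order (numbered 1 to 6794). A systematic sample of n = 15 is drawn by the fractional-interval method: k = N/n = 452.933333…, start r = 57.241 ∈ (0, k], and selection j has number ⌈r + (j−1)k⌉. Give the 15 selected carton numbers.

j=1: r + 0k = 57.241 → ⌈·⌉ = 58
j=2: r + 1k = 510.174333… → ⌈·⌉ = 511
j=3: r + 2k = 963.107666… → ⌈·⌉ = 964
j=4: r + 3k = 1416.041 → ⌈·⌉ = 1417
j=5: r + 4k = 1868.974333… → ⌈·⌉ = 1869
j=6: r + 5k = 2321.907666… → ⌈·⌉ = 2322
j=7: r + 6k = 2774.841 → ⌈·⌉ = 2775
j=8: r + 7k = 3227.774333… → ⌈·⌉ = 3228
j=9: r + 8k = 3680.707666… → ⌈·⌉ = 3681
j=10: r + 9k = 4133.641 → ⌈·⌉ = 4134
j=11: r + 10k = 4586.574333… → ⌈·⌉ = 4587
j=12: r + 11k = 5039.507666… → ⌈·⌉ = 5040
j=13: r + 12k = 5492.441 → ⌈·⌉ = 5493
j=14: r + 13k = 5945.374333… → ⌈·⌉ = 5946
j=15: r + 14k = 6398.307666… → ⌈·⌉ = 6399

58, 511, 964, 1417, 1869, 2322, 2775, 3228, 3681, 4134, 4587, 5040, 5493, 5946, 6399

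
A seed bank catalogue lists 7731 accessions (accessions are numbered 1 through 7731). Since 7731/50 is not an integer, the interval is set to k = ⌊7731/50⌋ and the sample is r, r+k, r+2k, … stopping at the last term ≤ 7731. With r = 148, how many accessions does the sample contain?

k = ⌊7731/50⌋ = 154
Achieved size = ⌊(7731 − 148)/154⌋ + 1 = ⌊7583/154⌋ + 1 = 49 + 1 = 50
(last selection: 148 + 49×154 = 7694 ≤ 7731; next would be 7848 > 7731)

50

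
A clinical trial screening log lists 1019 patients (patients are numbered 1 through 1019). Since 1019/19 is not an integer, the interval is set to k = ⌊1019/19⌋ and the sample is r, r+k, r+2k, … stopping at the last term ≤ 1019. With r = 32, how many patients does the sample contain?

19

k = ⌊1019/19⌋ = 53
Achieved size = ⌊(1019 − 32)/53⌋ + 1 = ⌊987/53⌋ + 1 = 18 + 1 = 19
(last selection: 32 + 18×53 = 986 ≤ 1019; next would be 1039 > 1019)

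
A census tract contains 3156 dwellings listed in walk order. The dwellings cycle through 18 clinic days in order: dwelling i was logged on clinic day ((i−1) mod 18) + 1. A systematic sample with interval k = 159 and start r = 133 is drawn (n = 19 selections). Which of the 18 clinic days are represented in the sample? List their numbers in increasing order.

1, 4, 7, 10, 13, 16

Consecutive selections differ by k = 159, so their clinic day numbers differ by 159 mod 18 = 15.
gcd(159, 18) = 3, so the sample visits 18/3 = 6 distinct residues mod 18.
Start 133 is clinic day 7; the clinic days hit are 1, 4, 7, 10, 13, 16.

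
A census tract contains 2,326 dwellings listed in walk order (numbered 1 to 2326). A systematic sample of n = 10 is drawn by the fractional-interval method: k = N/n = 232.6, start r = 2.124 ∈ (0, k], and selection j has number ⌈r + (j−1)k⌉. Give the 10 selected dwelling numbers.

3, 235, 468, 700, 933, 1166, 1398, 1631, 1863, 2096

j=1: r + 0k = 2.124 → ⌈·⌉ = 3
j=2: r + 1k = 234.724 → ⌈·⌉ = 235
j=3: r + 2k = 467.324 → ⌈·⌉ = 468
j=4: r + 3k = 699.924 → ⌈·⌉ = 700
j=5: r + 4k = 932.524 → ⌈·⌉ = 933
j=6: r + 5k = 1165.124 → ⌈·⌉ = 1166
j=7: r + 6k = 1397.724 → ⌈·⌉ = 1398
j=8: r + 7k = 1630.324 → ⌈·⌉ = 1631
j=9: r + 8k = 1862.924 → ⌈·⌉ = 1863
j=10: r + 9k = 2095.524 → ⌈·⌉ = 2096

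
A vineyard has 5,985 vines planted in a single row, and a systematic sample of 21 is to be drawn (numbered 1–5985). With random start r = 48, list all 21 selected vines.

48, 333, 618, 903, 1188, 1473, 1758, 2043, 2328, 2613, 2898, 3183, 3468, 3753, 4038, 4323, 4608, 4893, 5178, 5463, 5748

k = N/n = 5985/21 = 285
vine 1: 48
vine 2: 48 + 285 = 333
vine 3: 333 + 285 = 618
vine 4: 618 + 285 = 903
vine 5: 903 + 285 = 1188
vine 6: 1188 + 285 = 1473
vine 7: 1473 + 285 = 1758
vine 8: 1758 + 285 = 2043
vine 9: 2043 + 285 = 2328
vine 10: 2328 + 285 = 2613
vine 11: 2613 + 285 = 2898
vine 12: 2898 + 285 = 3183
vine 13: 3183 + 285 = 3468
vine 14: 3468 + 285 = 3753
vine 15: 3753 + 285 = 4038
vine 16: 4038 + 285 = 4323
vine 17: 4323 + 285 = 4608
vine 18: 4608 + 285 = 4893
vine 19: 4893 + 285 = 5178
vine 20: 5178 + 285 = 5463
vine 21: 5463 + 285 = 5748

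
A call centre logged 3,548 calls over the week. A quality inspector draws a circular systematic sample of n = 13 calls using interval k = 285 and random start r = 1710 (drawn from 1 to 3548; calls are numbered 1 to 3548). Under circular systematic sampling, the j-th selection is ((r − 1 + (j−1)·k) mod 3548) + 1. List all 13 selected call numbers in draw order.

1710, 1995, 2280, 2565, 2850, 3135, 3420, 157, 442, 727, 1012, 1297, 1582

Selection 1: 1710
Selection 2: 1710 + 285 = 1995
Selection 3: 1995 + 285 = 2280
Selection 4: 2280 + 285 = 2565
Selection 5: 2565 + 285 = 2850
Selection 6: 2850 + 285 = 3135
Selection 7: 3135 + 285 = 3420
Selection 8: 3420 + 285 = 3705 → 3705 − 3548 = 157
Selection 9: 157 + 285 = 442
Selection 10: 442 + 285 = 727
Selection 11: 727 + 285 = 1012
Selection 12: 1012 + 285 = 1297
Selection 13: 1297 + 285 = 1582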